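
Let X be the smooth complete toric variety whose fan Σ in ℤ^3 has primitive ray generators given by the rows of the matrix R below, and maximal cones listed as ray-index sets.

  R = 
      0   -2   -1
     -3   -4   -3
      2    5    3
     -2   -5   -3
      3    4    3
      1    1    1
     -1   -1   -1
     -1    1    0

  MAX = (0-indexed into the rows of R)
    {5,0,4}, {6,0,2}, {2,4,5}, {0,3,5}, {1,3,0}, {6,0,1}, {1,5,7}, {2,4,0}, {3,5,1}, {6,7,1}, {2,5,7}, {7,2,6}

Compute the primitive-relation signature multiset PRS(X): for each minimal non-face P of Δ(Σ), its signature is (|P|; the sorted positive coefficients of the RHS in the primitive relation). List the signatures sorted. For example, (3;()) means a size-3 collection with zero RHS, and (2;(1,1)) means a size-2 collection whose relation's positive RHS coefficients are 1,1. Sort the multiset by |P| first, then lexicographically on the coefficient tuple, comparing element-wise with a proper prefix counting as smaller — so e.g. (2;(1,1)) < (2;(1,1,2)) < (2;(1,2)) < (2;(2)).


12 minimal non-faces of Δ(Σ) (on 8 rays):

  • {1,4}:  v_{1} + v_{4} = 0 ; sig = (2;())
  • {2,3}:  v_{2} + v_{3} = 0 ; sig = (2;())
  • {5,6}:  v_{5} + v_{6} = 0 ; sig = (2;())
  • {0,7}:  v_{0} + v_{7} = v_{6} ; sig = (2;(1))
  • {1,2}:  v_{1} + v_{2} = v_{7} ; sig = (2;(1))
  • {3,7}:  v_{3} + v_{7} = v_{1} ; sig = (2;(1))
  • {4,7}:  v_{4} + v_{7} = v_{2} ; sig = (2;(1))
  • {3,4}:  v_{3} + v_{4} = v_{0} + v_{5} ; sig = (2;(1,1))
  • {3,6}:  v_{3} + v_{6} = v_{0} + v_{1} ; sig = (2;(1,1))
  • {4,6}:  v_{4} + v_{6} = v_{0} + v_{2} ; sig = (2;(1,1))
  • {0,1,5}:  v_{0} + v_{1} + v_{5} = v_{3} ; sig = (3;(1))
  • {0,2,5}:  v_{0} + v_{2} + v_{5} = v_{4} ; sig = (3;(1))

Hence PRS(X_Σ) =
    (2;())
    (2;())
    (2;())
    (2;(1))
    (2;(1))
    (2;(1))
    (2;(1))
    (2;(1,1))
    (2;(1,1))
    (2;(1,1))
    (3;(1))
    (3;(1))


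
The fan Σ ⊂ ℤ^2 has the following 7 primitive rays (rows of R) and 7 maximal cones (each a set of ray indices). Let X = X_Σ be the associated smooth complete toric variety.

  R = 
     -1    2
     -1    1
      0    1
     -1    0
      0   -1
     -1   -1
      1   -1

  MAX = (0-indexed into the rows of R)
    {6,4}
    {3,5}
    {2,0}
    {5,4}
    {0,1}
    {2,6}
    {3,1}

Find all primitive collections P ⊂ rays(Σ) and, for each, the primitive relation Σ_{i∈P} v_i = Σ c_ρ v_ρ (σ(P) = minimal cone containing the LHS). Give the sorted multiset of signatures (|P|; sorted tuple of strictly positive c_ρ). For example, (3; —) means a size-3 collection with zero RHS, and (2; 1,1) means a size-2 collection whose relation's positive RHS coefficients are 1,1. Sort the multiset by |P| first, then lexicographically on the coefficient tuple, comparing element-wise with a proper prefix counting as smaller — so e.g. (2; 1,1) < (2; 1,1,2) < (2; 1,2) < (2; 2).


14 collections generate NE(X_Σ); each relation:

  P={1,6}:  v_{1} + v_{6} = 0  ⟹  sig = (2; —)
  P={2,4}:  v_{2} + v_{4} = 0  ⟹  sig = (2; —)
  P={0,4}:  v_{0} + v_{4} = v_{1}  ⟹  sig = (2; 1)
  P={0,6}:  v_{0} + v_{6} = v_{2}  ⟹  sig = (2; 1)
  P={1,2}:  v_{1} + v_{2} = v_{0}  ⟹  sig = (2; 1)
  P={1,4}:  v_{1} + v_{4} = v_{3}  ⟹  sig = (2; 1)
  P={2,3}:  v_{2} + v_{3} = v_{1}  ⟹  sig = (2; 1)
  P={2,5}:  v_{2} + v_{5} = v_{3}  ⟹  sig = (2; 1)
  P={3,4}:  v_{3} + v_{4} = v_{5}  ⟹  sig = (2; 1)
  P={3,6}:  v_{3} + v_{6} = v_{4}  ⟹  sig = (2; 1)
  P={0,5}:  v_{0} + v_{5} = v_{1} + v_{3}  ⟹  sig = (2; 1,1)
  P={0,3}:  v_{0} + v_{3} = 2·v_{1}  ⟹  sig = (2; 2)
  P={1,5}:  v_{1} + v_{5} = 2·v_{3}  ⟹  sig = (2; 2)
  P={5,6}:  v_{5} + v_{6} = 2·v_{4}  ⟹  sig = (2; 2)

Sorted signature multiset PRS(X):
[(2; —), (2; —), (2; 1), (2; 1), (2; 1), (2; 1), (2; 1), (2; 1), (2; 1), (2; 1), (2; 1,1), (2; 2), (2; 2), (2; 2)]


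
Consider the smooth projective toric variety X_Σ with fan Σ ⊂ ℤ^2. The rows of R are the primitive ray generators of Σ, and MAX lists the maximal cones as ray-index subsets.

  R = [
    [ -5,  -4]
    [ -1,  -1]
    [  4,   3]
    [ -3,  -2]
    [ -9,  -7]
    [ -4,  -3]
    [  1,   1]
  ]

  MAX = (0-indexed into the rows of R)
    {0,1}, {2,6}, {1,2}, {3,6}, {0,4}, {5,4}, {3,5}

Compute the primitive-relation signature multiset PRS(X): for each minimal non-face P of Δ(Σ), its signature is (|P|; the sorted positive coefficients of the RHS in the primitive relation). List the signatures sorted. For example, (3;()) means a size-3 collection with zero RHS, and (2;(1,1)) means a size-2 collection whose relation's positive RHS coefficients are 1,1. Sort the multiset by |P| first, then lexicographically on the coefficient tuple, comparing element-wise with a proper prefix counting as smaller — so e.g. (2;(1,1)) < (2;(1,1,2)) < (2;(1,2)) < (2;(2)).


Primitive collections (14):

  {1,6}:  v_{1} + v_{6} = 0  →  sig = (2;())
  {2,5}:  v_{2} + v_{5} = 0  →  sig = (2;())
  {0,2}:  v_{0} + v_{2} = v_{1}  →  sig = (2;(1))
  {0,5}:  v_{0} + v_{5} = v_{4}  →  sig = (2;(1))
  {0,6}:  v_{0} + v_{6} = v_{5}  →  sig = (2;(1))
  {1,3}:  v_{1} + v_{3} = v_{5}  →  sig = (2;(1))
  {1,5}:  v_{1} + v_{5} = v_{0}  →  sig = (2;(1))
  {2,3}:  v_{2} + v_{3} = v_{6}  →  sig = (2;(1))
  {2,4}:  v_{2} + v_{4} = v_{0}  →  sig = (2;(1))
  {5,6}:  v_{5} + v_{6} = v_{3}  →  sig = (2;(1))
  {0,3}:  v_{0} + v_{3} = 2·v_{5}  →  sig = (2;(2))
  {1,4}:  v_{1} + v_{4} = 2·v_{0}  →  sig = (2;(2))
  {4,6}:  v_{4} + v_{6} = 2·v_{5}  →  sig = (2;(2))
  {3,4}:  v_{3} + v_{4} = 3·v_{5}  →  sig = (2;(3))

Sorted signature multiset PRS(X):
    (2;())
    (2;())
    (2;(1))
    (2;(1))
    (2;(1))
    (2;(1))
    (2;(1))
    (2;(1))
    (2;(1))
    (2;(1))
    (2;(2))
    (2;(2))
    (2;(2))
    (2;(3))


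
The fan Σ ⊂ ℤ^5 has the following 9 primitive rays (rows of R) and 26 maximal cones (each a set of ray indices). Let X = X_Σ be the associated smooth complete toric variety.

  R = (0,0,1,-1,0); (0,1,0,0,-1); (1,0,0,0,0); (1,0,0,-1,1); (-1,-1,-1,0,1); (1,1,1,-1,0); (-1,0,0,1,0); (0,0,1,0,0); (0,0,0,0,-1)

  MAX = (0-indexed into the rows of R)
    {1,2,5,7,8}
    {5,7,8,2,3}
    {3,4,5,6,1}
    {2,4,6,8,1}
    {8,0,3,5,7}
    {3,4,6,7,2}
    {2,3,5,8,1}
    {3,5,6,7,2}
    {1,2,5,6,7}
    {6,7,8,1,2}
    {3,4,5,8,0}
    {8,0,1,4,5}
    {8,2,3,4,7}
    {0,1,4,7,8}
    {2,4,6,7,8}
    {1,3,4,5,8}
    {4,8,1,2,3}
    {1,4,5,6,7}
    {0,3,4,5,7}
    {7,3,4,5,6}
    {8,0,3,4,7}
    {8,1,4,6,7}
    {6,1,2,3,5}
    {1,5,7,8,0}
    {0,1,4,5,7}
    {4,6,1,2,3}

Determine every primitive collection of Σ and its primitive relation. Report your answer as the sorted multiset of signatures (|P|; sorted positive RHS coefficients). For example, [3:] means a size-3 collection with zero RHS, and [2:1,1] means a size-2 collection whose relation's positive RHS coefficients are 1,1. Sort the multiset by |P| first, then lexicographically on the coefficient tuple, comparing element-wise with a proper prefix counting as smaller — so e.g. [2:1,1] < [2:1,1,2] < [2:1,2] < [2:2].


9 collections generate NE(X_Σ); each relation:

  P = {0,2}:  v_{0} + v_{2} = v_{3} + v_{7} + v_{8}  so sig = [2:1,1,1]
  P = {0,6}:  v_{0} + v_{6} = v_{1} + v_{4} + 2·v_{7}  so sig = [2:1,1,2]
  P = {3,6,8}:  v_{3} + v_{6} + v_{8} = 0  so sig = [3:]
  P = {1,3,7}:  v_{1} + v_{3} + v_{7} = v_{5}  so sig = [3:1]
  P = {2,4,5}:  v_{2} + v_{4} + v_{5} = v_{3}  so sig = [3:1]
  P = {5,6,8}:  v_{5} + v_{6} + v_{8} = v_{1} + v_{7}  so sig = [3:1,1]
  P = {0,1,3}:  v_{0} + v_{1} + v_{3} = v_{4} + 2·v_{5} + v_{8}  so sig = [3:1,1,2]
  P = {1,2,4,7}:  v_{1} + v_{2} + v_{4} + v_{7} = 0  so sig = [4:]
  P = {4,5,7,8}:  v_{4} + v_{5} + v_{7} + v_{8} = v_{0}  so sig = [4:1]

Signatures (|P|; sorted positive RHS coefficients), sorted:
    |P|=2: 2 collections, coeffs (1,1,1), (1,1,2)
    |P|=3: 5 collections, coeffs (), (1), (1), (1,1), (1,1,2)
    |P|=4: 2 collections, coeffs (), (1)


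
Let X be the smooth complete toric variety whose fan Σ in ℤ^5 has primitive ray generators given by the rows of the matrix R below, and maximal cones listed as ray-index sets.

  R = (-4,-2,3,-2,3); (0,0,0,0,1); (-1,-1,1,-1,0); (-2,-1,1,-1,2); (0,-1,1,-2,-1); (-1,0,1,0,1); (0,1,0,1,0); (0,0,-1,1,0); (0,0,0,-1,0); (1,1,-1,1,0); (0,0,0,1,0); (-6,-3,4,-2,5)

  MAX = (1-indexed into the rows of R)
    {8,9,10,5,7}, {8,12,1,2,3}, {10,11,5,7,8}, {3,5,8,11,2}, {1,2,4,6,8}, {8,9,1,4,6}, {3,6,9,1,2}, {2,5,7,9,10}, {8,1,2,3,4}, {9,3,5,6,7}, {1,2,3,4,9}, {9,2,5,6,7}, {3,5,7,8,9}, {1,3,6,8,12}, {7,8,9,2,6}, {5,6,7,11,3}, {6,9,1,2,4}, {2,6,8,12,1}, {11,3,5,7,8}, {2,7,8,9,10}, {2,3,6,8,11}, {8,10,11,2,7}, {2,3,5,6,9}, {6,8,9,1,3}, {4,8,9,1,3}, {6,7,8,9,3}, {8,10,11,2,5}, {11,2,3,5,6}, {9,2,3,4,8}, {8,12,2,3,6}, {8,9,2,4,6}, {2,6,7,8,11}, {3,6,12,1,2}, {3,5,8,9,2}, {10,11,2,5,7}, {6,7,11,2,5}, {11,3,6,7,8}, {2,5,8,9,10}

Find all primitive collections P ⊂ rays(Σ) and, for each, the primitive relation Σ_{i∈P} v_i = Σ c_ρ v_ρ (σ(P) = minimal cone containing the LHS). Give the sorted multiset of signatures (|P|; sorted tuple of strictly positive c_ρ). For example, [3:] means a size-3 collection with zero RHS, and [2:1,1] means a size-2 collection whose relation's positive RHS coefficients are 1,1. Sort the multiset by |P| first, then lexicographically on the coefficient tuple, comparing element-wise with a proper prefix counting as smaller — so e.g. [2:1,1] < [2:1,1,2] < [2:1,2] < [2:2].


|primitive collections| = 24. Relations:

  P={3,10}:  v_{3} + v_{10} = 0  ⇒ sig = [2:]
  P={9,11}:  v_{9} + v_{11} = 0  ⇒ sig = [2:]
  P={1,10}:  v_{1} + v_{10} = v_{4} + v_{6}  ⇒ sig = [2:1,1]
  P={6,10}:  v_{6} + v_{10} = v_{2} + v_{7}  ⇒ sig = [2:1,1]
  P={9,12}:  v_{9} + v_{12} = v_{1} + v_{4}  ⇒ sig = [2:1,1]
  P={4,10}:  v_{4} + v_{10} = v_{2} + v_{6} + v_{8} + v_{9}  ⇒ sig = [2:1,1,1,1]
  P={4,11}:  v_{4} + v_{11} = v_{2} + v_{3} + v_{6} + v_{8}  ⇒ sig = [2:1,1,1,1]
  P={10,12}:  v_{10} + v_{12} = v_{1} + v_{2} + v_{6} + v_{8}  ⇒ sig = [2:1,1,1,1]
  P={1,5}:  v_{1} + v_{5} = v_{2} + 3·v_{3} + v_{6} + v_{9}  ⇒ sig = [2:1,1,1,3]
  P={1,7}:  v_{1} + v_{7} = v_{3} + 3·v_{6} + v_{8} + v_{9}  ⇒ sig = [2:1,1,1,3]
  P={4,5}:  v_{4} + v_{5} = v_{2} + 2·v_{3} + v_{9}  ⇒ sig = [2:1,1,2]
  P={4,7}:  v_{4} + v_{7} = 2·v_{6} + v_{8} + v_{9}  ⇒ sig = [2:1,1,2]
  P={4,12}:  v_{4} + v_{12} = 2·v_{1} + v_{2} + v_{8}  ⇒ sig = [2:1,1,2]
  P={5,12}:  v_{5} + v_{12} = v_{1} + v_{2} + 2·v_{3}  ⇒ sig = [2:1,1,2]
  P={7,12}:  v_{7} + v_{12} = v_{1} + 2·v_{6} + v_{8}  ⇒ sig = [2:1,1,2]
  P={1,11}:  v_{1} + v_{11} = v_{2} + 2·v_{3} + 2·v_{6} + v_{8}  ⇒ sig = [2:1,1,2,2]
  P={11,12}:  v_{11} + v_{12} = 2·v_{2} + 3·v_{3} + 3·v_{6} + 2·v_{8}  ⇒ sig = [2:2,2,3,3]
  P={2,3,7}:  v_{2} + v_{3} + v_{7} = v_{6}  ⇒ sig = [3:1]
  P={3,4,6}:  v_{3} + v_{4} + v_{6} = v_{1}  ⇒ sig = [3:1]
  P={5,6,8}:  v_{5} + v_{6} + v_{8} = v_{3}  ⇒ sig = [3:1]
  P={2,5,7,8}:  v_{2} + v_{5} + v_{7} + v_{8} = 0  ⇒ sig = [4:]
  P={1,2,8,9}:  v_{1} + v_{2} + v_{8} + v_{9} = 2·v_{4}  ⇒ sig = [4:2]
  P={1,2,3,6,8}:  v_{1} + v_{2} + v_{3} + v_{6} + v_{8} = v_{12}  ⇒ sig = [5:1]
  P={2,3,6,8,9}:  v_{2} + v_{3} + v_{6} + v_{8} + v_{9} = v_{4}  ⇒ sig = [5:1]

Signatures (|P|; sorted positive RHS coefficients), sorted:
[[2:], [2:], [2:1,1], [2:1,1], [2:1,1], [2:1,1,1,1], [2:1,1,1,1], [2:1,1,1,1], [2:1,1,1,3], [2:1,1,1,3], [2:1,1,2], [2:1,1,2], [2:1,1,2], [2:1,1,2], [2:1,1,2], [2:1,1,2,2], [2:2,2,3,3], [3:1], [3:1], [3:1], [4:], [4:2], [5:1], [5:1]]


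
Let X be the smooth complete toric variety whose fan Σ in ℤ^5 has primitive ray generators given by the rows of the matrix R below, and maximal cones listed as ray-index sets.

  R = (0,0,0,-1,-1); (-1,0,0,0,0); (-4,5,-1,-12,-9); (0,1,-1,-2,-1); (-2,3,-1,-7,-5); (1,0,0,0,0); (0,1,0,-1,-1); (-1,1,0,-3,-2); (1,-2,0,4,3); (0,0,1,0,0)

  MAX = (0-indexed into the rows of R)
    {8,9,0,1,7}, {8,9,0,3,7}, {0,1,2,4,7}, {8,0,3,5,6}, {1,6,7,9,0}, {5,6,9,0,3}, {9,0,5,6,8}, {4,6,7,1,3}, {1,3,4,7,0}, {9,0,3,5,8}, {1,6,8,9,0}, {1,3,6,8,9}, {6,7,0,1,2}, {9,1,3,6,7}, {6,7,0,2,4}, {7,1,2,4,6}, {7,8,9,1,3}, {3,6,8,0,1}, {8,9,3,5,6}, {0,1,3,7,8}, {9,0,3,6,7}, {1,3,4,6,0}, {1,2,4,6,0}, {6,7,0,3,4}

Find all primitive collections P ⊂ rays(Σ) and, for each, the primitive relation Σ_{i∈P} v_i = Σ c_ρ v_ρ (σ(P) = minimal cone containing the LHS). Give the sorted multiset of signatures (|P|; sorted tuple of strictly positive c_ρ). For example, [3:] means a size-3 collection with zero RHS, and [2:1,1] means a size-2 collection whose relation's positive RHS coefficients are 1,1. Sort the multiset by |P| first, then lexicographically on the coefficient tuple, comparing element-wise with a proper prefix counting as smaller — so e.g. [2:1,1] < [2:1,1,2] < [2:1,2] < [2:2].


Primitive collections (14):

  {1,5}:  v_{1} + v_{5} = 0  ⟹  sig = [2:]
  {2,8}:  v_{2} + v_{8} = v_{0} + v_{1} + v_{4}  ⟹  sig = [2:1,1,1]
  {4,8}:  v_{4} + v_{8} = v_{0} + v_{1} + v_{3}  ⟹  sig = [2:1,1,1]
  {5,7}:  v_{5} + v_{7} = v_{0} + v_{3} + v_{9}  ⟹  sig = [2:1,1,1]
  {2,5}:  v_{2} + v_{5} = v_{0} + v_{4} + v_{6} + v_{7}  ⟹  sig = [2:1,1,1,1]
  {4,5}:  v_{4} + v_{5} = v_{0} + v_{3} + v_{6} + v_{7}  ⟹  sig = [2:1,1,1,1]
  {2,9}:  v_{2} + v_{9} = v_{0} + v_{1} + 2·v_{6} + 3·v_{7}  ⟹  sig = [2:1,1,2,3]
  {4,9}:  v_{4} + v_{9} = v_{6} + 2·v_{7}  ⟹  sig = [2:1,2]
  {2,3}:  v_{2} + v_{3} = 2·v_{4}  ⟹  sig = [2:2]
  {6,7,8}:  v_{6} + v_{7} + v_{8} = 0  ⟹  sig = [3:]
  {0,1,3,9}:  v_{0} + v_{1} + v_{3} + v_{9} = v_{7}  ⟹  sig = [4:1]
  {0,1,3,6,7}:  v_{0} + v_{1} + v_{3} + v_{6} + v_{7} = v_{4}  ⟹  sig = [5:1]
  {0,1,4,6,7}:  v_{0} + v_{1} + v_{4} + v_{6} + v_{7} = v_{2}  ⟹  sig = [5:1]
  {0,3,6,8,9}:  v_{0} + v_{3} + v_{6} + v_{8} + v_{9} = v_{5}  ⟹  sig = [5:1]

Hence PRS(X_Σ) =
    [2:]
    [2:1,1,1]
    [2:1,1,1]
    [2:1,1,1]
    [2:1,1,1,1]
    [2:1,1,1,1]
    [2:1,1,2,3]
    [2:1,2]
    [2:2]
    [3:]
    [4:1]
    [5:1]
    [5:1]
    [5:1]


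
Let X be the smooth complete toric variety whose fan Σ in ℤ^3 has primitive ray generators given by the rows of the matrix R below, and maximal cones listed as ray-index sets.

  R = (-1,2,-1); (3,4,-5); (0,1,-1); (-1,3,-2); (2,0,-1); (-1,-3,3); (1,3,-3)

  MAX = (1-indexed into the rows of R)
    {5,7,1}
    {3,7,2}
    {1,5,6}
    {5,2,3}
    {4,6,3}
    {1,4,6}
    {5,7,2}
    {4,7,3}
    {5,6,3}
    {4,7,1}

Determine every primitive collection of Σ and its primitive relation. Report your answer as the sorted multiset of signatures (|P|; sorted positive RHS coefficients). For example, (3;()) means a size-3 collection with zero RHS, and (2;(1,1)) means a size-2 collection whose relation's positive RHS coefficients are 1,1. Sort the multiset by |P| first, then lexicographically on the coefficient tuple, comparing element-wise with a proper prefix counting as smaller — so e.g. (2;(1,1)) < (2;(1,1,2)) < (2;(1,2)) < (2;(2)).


7 collections generate NE(X_Σ); each relation:

  {6,7}:  v_{6} + v_{7} = 0 — sig = (2;())
  {1,3}:  v_{1} + v_{3} = v_{4} — sig = (2;(1))
  {4,5}:  v_{4} + v_{5} = v_{7} — sig = (2;(1))
  {2,6}:  v_{2} + v_{6} = v_{3} + v_{5} — sig = (2;(1,1))
  {2,4}:  v_{2} + v_{4} = v_{3} + 2·v_{7} — sig = (2;(1,2))
  {1,2}:  v_{1} + v_{2} = 2·v_{7} — sig = (2;(2))
  {3,5,7}:  v_{3} + v_{5} + v_{7} = v_{2} — sig = (3;(1))

Sorted signature multiset PRS(X):
{ (2;()),  (2;(1)) ×2,  (2;(1,1)),  (2;(1,2)),  (2;(2)),  (3;(1)) }


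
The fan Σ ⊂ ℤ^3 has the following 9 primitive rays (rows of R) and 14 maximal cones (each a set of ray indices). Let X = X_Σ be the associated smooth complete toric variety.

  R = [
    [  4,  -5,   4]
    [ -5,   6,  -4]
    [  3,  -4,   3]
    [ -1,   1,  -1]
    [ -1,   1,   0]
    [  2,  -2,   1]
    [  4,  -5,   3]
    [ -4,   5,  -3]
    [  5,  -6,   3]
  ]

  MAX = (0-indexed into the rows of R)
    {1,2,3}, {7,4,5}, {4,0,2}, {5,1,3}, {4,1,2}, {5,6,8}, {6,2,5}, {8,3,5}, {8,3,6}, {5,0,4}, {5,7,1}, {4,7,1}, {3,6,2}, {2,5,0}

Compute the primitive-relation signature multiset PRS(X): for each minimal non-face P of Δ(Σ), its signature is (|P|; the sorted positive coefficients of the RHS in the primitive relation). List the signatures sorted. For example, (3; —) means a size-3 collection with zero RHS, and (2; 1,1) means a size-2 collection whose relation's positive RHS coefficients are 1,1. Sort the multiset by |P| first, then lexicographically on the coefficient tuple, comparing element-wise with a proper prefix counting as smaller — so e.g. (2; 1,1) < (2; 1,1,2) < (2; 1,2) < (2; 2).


Δ(Σ) — 9 vertices, 20 min non-faces:

  {6,7}:  v_{6} + v_{7} = 0  so sig = (2; —)
  {0,1}:  v_{0} + v_{1} = v_{4}  so sig = (2; 1)
  {0,3}:  v_{0} + v_{3} = v_{2}  so sig = (2; 1)
  {1,6}:  v_{1} + v_{6} = v_{3}  so sig = (2; 1)
  {2,7}:  v_{2} + v_{7} = v_{4}  so sig = (2; 1)
  {3,7}:  v_{3} + v_{7} = v_{1}  so sig = (2; 1)
  {4,6}:  v_{4} + v_{6} = v_{2}  so sig = (2; 1)
  {4,8}:  v_{4} + v_{8} = v_{6}  so sig = (2; 1)
  {3,4}:  v_{3} + v_{4} = v_{1} + v_{2}  so sig = (2; 1,1)
  {7,8}:  v_{7} + v_{8} = v_{3} + v_{5}  so sig = (2; 1,1)
  {0,8}:  v_{0} + v_{8} = v_{2} + v_{5} + v_{6}  so sig = (2; 1,1,1)
  {0,6}:  v_{0} + v_{6} = 2·v_{2} + v_{5}  so sig = (2; 1,2)
  {0,7}:  v_{0} + v_{7} = 2·v_{4} + v_{5}  so sig = (2; 1,2)
  {1,8}:  v_{1} + v_{8} = 2·v_{3} + v_{5}  so sig = (2; 1,2)
  {2,8}:  v_{2} + v_{8} = 2·v_{6}  so sig = (2; 2)
  {1,2,5}:  v_{1} + v_{2} + v_{5} = 0  so sig = (3; —)
  {1,4,5}:  v_{1} + v_{4} + v_{5} = v_{7}  so sig = (3; 1)
  {2,3,5}:  v_{2} + v_{3} + v_{5} = v_{6}  so sig = (3; 1)
  {2,4,5}:  v_{2} + v_{4} + v_{5} = v_{0}  so sig = (3; 1)
  {3,5,6}:  v_{3} + v_{5} + v_{6} = v_{8}  so sig = (3; 1)

Hence PRS(X_Σ) =
{ (2; —),  (2; 1) ×7,  (2; 1,1) ×2,  (2; 1,1,1),  (2; 1,2) ×3,  (2; 2),  (3; —),  (3; 1) ×4 }


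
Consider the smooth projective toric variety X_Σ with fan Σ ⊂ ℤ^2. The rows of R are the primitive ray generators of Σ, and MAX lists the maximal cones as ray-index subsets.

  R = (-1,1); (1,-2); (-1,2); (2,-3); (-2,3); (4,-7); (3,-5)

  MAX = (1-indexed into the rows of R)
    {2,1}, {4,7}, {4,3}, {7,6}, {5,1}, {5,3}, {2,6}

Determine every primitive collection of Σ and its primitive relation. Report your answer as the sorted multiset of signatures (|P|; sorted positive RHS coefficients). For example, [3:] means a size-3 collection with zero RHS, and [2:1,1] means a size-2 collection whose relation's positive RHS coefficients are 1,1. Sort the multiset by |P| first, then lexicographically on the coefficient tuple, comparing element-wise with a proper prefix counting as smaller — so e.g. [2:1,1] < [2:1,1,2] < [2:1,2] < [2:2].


|primitive collections| = 14. Relations:

  P={2,3}:  v_{2} + v_{3} = 0  ⟹  sig = [2:]
  P={4,5}:  v_{4} + v_{5} = 0  ⟹  sig = [2:]
  P={1,3}:  v_{1} + v_{3} = v_{5}  ⟹  sig = [2:1]
  P={1,4}:  v_{1} + v_{4} = v_{2}  ⟹  sig = [2:1]
  P={2,4}:  v_{2} + v_{4} = v_{7}  ⟹  sig = [2:1]
  P={2,5}:  v_{2} + v_{5} = v_{1}  ⟹  sig = [2:1]
  P={2,7}:  v_{2} + v_{7} = v_{6}  ⟹  sig = [2:1]
  P={3,6}:  v_{3} + v_{6} = v_{7}  ⟹  sig = [2:1]
  P={3,7}:  v_{3} + v_{7} = v_{4}  ⟹  sig = [2:1]
  P={5,7}:  v_{5} + v_{7} = v_{2}  ⟹  sig = [2:1]
  P={1,7}:  v_{1} + v_{7} = 2·v_{2}  ⟹  sig = [2:2]
  P={4,6}:  v_{4} + v_{6} = 2·v_{7}  ⟹  sig = [2:2]
  P={5,6}:  v_{5} + v_{6} = 2·v_{2}  ⟹  sig = [2:2]
  P={1,6}:  v_{1} + v_{6} = 3·v_{2}  ⟹  sig = [2:3]

Signatures (|P|; sorted positive RHS coefficients), sorted:
    [2:]
    [2:]
    [2:1]
    [2:1]
    [2:1]
    [2:1]
    [2:1]
    [2:1]
    [2:1]
    [2:1]
    [2:2]
    [2:2]
    [2:2]
    [2:3]


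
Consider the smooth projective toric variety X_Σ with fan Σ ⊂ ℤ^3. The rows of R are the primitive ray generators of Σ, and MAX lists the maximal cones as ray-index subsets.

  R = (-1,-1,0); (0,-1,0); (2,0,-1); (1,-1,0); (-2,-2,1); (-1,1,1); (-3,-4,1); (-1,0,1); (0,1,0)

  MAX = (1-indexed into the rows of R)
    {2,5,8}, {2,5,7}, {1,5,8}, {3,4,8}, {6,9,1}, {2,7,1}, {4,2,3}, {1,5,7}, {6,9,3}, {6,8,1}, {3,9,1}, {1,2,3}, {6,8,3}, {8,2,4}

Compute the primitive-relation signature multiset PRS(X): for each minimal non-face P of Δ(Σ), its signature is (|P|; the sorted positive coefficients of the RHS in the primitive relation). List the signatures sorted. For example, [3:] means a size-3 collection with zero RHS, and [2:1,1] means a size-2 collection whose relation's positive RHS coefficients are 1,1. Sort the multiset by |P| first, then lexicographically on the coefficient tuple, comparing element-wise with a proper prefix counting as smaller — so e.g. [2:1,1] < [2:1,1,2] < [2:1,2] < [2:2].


The 20 primitive collections of Σ (r=9, n=3):

  P={2,9}:  v_{2} + v_{9} = 0 ; sig = [2:]
  P={2,6}:  v_{2} + v_{6} = v_{8} ; sig = [2:1]
  P={8,9}:  v_{8} + v_{9} = v_{6} ; sig = [2:1]
  P={4,9}:  v_{4} + v_{9} = v_{3} + v_{8} ; sig = [2:1,1]
  P={5,9}:  v_{5} + v_{9} = v_{1} + v_{8} ; sig = [2:1,1]
  P={7,9}:  v_{7} + v_{9} = v_{1} + v_{5} ; sig = [2:1,1]
  P={6,7}:  v_{6} + v_{7} = v_{1} + v_{5} + v_{8} ; sig = [2:1,1,1]
  P={4,6}:  v_{4} + v_{6} = v_{3} + 2·v_{8} ; sig = [2:1,2]
  P={5,6}:  v_{5} + v_{6} = v_{1} + 2·v_{8} ; sig = [2:1,2]
  P={3,7}:  v_{3} + v_{7} = v_{1} + 3·v_{2} ; sig = [2:1,3]
  P={4,5}:  v_{4} + v_{5} = 3·v_{2} + v_{8} ; sig = [2:1,3]
  P={4,7}:  v_{4} + v_{7} = 3·v_{2} + v_{5} ; sig = [2:1,3]
  P={1,4}:  v_{1} + v_{4} = 2·v_{2} ; sig = [2:2]
  P={3,5}:  v_{3} + v_{5} = 2·v_{2} ; sig = [2:2]
  P={7,8}:  v_{7} + v_{8} = 2·v_{5} ; sig = [2:2]
  P={1,3,6}:  v_{1} + v_{3} + v_{6} = 0 ; sig = [3:]
  P={1,2,5}:  v_{1} + v_{2} + v_{5} = v_{7} ; sig = [3:1]
  P={1,2,8}:  v_{1} + v_{2} + v_{8} = v_{5} ; sig = [3:1]
  P={1,3,8}:  v_{1} + v_{3} + v_{8} = v_{2} ; sig = [3:1]
  P={2,3,8}:  v_{2} + v_{3} + v_{8} = v_{4} ; sig = [3:1]

Sorted signature multiset PRS(X):
[[2:], [2:1], [2:1], [2:1,1], [2:1,1], [2:1,1], [2:1,1,1], [2:1,2], [2:1,2], [2:1,3], [2:1,3], [2:1,3], [2:2], [2:2], [2:2], [3:], [3:1], [3:1], [3:1], [3:1]]


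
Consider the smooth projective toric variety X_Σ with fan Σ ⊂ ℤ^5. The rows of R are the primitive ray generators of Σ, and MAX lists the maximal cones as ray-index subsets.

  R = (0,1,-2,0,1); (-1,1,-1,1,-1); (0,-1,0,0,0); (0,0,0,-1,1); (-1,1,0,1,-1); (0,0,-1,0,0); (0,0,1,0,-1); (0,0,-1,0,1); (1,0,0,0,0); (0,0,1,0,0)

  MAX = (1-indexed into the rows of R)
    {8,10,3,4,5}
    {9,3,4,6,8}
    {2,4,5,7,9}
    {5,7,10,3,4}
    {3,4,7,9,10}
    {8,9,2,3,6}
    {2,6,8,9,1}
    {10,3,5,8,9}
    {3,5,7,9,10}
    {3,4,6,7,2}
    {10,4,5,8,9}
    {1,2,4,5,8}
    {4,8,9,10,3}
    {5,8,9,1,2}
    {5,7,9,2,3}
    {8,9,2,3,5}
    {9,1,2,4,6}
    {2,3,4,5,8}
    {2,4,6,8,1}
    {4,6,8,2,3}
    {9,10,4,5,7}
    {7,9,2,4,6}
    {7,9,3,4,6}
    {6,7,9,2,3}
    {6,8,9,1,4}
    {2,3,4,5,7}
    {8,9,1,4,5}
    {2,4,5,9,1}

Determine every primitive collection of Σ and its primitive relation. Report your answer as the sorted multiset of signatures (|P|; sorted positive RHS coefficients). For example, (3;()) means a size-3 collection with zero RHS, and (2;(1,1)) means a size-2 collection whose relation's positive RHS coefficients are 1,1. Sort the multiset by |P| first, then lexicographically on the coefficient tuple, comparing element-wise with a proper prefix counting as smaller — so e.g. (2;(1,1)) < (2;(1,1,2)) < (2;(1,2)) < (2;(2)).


10 minimal non-faces of Δ(Σ) (on 10 rays):

  • {6,10}:  v_{6} + v_{10} = 0  so sig = (2;())
  • {7,8}:  v_{7} + v_{8} = 0  so sig = (2;())
  • {2,10}:  v_{2} + v_{10} = v_{5}  so sig = (2;(1))
  • {5,6}:  v_{5} + v_{6} = v_{2}  so sig = (2;(1))
  • {1,3}:  v_{1} + v_{3} = v_{6} + v_{8}  so sig = (2;(1,1))
  • {1,7}:  v_{1} + v_{7} = v_{2} + v_{4} + v_{9}  so sig = (2;(1,1,1))
  • {1,10}:  v_{1} + v_{10} = v_{4} + v_{5} + v_{8} + v_{9}  so sig = (2;(1,1,1,1))
  • {3,4,5,9}:  v_{3} + v_{4} + v_{5} + v_{9} = 0  so sig = (4;())
  • {2,3,4,9}:  v_{2} + v_{3} + v_{4} + v_{9} = v_{6}  so sig = (4;(1))
  • {2,4,8,9}:  v_{2} + v_{4} + v_{8} + v_{9} = v_{1}  so sig = (4;(1))

so the primitive-relation signature multiset is
{ (2;()) ×2,  (2;(1)) ×2,  (2;(1,1)),  (2;(1,1,1)),  (2;(1,1,1,1)),  (4;()),  (4;(1)) ×2 }


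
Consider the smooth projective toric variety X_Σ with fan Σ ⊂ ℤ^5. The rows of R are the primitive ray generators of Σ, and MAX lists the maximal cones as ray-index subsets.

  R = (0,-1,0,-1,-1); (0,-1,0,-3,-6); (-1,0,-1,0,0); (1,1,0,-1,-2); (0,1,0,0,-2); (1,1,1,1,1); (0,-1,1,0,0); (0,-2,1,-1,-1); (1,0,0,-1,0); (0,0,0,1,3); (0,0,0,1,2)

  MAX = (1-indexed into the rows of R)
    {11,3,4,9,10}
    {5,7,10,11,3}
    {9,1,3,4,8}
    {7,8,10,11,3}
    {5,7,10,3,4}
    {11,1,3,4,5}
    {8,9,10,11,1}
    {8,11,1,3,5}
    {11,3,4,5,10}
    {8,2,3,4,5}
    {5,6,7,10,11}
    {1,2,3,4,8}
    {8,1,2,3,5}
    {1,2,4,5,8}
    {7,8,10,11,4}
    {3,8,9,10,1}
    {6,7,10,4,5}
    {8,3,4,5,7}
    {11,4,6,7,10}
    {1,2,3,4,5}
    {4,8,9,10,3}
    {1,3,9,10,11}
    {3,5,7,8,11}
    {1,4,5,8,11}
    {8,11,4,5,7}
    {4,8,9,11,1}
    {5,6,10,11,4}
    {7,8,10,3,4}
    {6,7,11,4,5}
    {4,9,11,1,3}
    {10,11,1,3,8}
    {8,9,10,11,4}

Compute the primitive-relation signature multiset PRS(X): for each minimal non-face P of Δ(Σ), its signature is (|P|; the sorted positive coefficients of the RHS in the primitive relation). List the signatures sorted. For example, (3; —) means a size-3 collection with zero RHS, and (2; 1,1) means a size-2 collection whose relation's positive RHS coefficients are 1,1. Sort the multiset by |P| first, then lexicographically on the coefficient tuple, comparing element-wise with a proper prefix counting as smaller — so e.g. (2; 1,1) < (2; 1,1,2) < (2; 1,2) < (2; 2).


Δ(Σ) — 11 vertices, 20 min non-faces:

  • {1,7}:  v_{1} + v_{7} = v_{8}  so sig = (2; 1)
  • {5,9}:  v_{5} + v_{9} = v_{4}  so sig = (2; 1)
  • {3,6}:  v_{3} + v_{6} = v_{5} + v_{10}  so sig = (2; 1,1)
  • {1,6}:  v_{1} + v_{6} = v_{4} + v_{7} + v_{11}  so sig = (2; 1,1,1)
  • {2,6}:  v_{2} + v_{6} = v_{4} + v_{5} + v_{8}  so sig = (2; 1,1,1)
  • {2,10}:  v_{2} + v_{10} = v_{3} + v_{4} + v_{8}  so sig = (2; 1,1,1)
  • {7,9}:  v_{7} + v_{9} = v_{4} + v_{8} + v_{10}  so sig = (2; 1,1,1)
  • {2,7}:  v_{2} + v_{7} = v_{3} + v_{4} + v_{5} + 2·v_{8}  so sig = (2; 1,1,1,2)
  • {2,9}:  v_{2} + v_{9} = v_{1} + v_{3} + 2·v_{4} + v_{8}  so sig = (2; 1,1,1,2)
  • {6,9}:  v_{6} + v_{9} = 2·v_{4} + v_{7} + v_{10} + v_{11}  so sig = (2; 1,1,1,2)
  • {6,8}:  v_{6} + v_{8} = v_{4} + 2·v_{7} + v_{11}  so sig = (2; 1,1,2)
  • {2,11}:  v_{2} + v_{11} = 2·v_{1} + v_{5}  so sig = (2; 1,2)
  • {1,5,10}:  v_{1} + v_{5} + v_{10} = 0  so sig = (3; —)
  • {1,4,10}:  v_{1} + v_{4} + v_{10} = v_{9}  so sig = (3; 1)
  • {5,8,10}:  v_{5} + v_{8} + v_{10} = v_{7}  so sig = (3; 1)
  • {3,4,7,11}:  v_{3} + v_{4} + v_{7} + v_{11} = 0  so sig = (4; —)
  • {3,4,8,11}:  v_{3} + v_{4} + v_{8} + v_{11} = v_{1}  so sig = (4; 1)
  • {3,8,9,11}:  v_{3} + v_{8} + v_{9} + v_{11} = 2·v_{1} + v_{10}  so sig = (4; 1,2)
  • {1,3,4,5,8}:  v_{1} + v_{3} + v_{4} + v_{5} + v_{8} = v_{2}  so sig = (5; 1)
  • {4,5,7,10,11}:  v_{4} + v_{5} + v_{7} + v_{10} + v_{11} = v_{6}  so sig = (5; 1)

Signatures (|P|; sorted positive RHS coefficients), sorted:
{ (2; 1) ×2,  (2; 1,1),  (2; 1,1,1) ×4,  (2; 1,1,1,2) ×3,  (2; 1,1,2),  (2; 1,2),  (3; —),  (3; 1) ×2,  (4; —),  (4; 1),  (4; 1,2),  (5; 1) ×2 }


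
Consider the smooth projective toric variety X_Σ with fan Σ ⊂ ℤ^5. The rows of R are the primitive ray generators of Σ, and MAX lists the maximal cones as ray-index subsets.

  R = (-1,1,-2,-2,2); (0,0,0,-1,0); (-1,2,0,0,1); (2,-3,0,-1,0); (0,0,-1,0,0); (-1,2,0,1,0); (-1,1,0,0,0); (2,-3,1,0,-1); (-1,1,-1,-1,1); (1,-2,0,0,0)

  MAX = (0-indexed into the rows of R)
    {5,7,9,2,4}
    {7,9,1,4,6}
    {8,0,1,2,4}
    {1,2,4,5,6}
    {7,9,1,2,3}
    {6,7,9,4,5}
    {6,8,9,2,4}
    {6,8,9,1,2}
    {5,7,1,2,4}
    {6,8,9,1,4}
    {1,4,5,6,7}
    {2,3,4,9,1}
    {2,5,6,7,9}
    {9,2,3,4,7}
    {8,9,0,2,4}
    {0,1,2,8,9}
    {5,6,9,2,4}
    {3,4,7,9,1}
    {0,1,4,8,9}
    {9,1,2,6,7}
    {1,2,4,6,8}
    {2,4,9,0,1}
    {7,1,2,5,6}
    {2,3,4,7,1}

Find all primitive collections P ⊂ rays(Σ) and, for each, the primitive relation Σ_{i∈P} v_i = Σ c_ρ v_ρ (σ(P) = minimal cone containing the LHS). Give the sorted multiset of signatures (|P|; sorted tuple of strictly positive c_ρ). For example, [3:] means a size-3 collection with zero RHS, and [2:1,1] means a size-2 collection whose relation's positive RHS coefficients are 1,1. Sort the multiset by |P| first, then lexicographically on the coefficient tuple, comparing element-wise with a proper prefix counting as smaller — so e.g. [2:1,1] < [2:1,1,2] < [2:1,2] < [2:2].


Δ(Σ) — 10 vertices, 14 min non-faces:

  {3,6}:  v_{3} + v_{6} = v_{1} + v_{9}  ⟹  sig = [2:1,1]
  {7,8}:  v_{7} + v_{8} = v_{1} + v_{9}  ⟹  sig = [2:1,1]
  {0,5}:  v_{0} + v_{5} = v_{2} + v_{4} + v_{8}  ⟹  sig = [2:1,1,1]
  {3,5}:  v_{3} + v_{5} = v_{2} + v_{4} + v_{7}  ⟹  sig = [2:1,1,1]
  {5,8}:  v_{5} + v_{8} = v_{2} + v_{4} + v_{6}  ⟹  sig = [2:1,1,1]
  {0,7}:  v_{0} + v_{7} = 2·v_{1} + v_{2} + v_{4} + 2·v_{9}  ⟹  sig = [2:1,1,2,2]
  {3,8}:  v_{3} + v_{8} = 2·v_{1} + v_{2} + v_{4} + 2·v_{9}  ⟹  sig = [2:1,1,2,2]
  {0,6}:  v_{0} + v_{6} = 2·v_{8}  ⟹  sig = [2:2]
  {0,3}:  v_{0} + v_{3} = 3·v_{1} + 2·v_{2} + 2·v_{4} + 3·v_{9}  ⟹  sig = [2:2,2,3,3]
  {1,5,9}:  v_{1} + v_{5} + v_{9} = 0  ⟹  sig = [3:]
  {2,4,6,7}:  v_{2} + v_{4} + v_{6} + v_{7} = 0  ⟹  sig = [4:]
  {1,2,4,6,9}:  v_{1} + v_{2} + v_{4} + v_{6} + v_{9} = v_{8}  ⟹  sig = [5:1]
  {1,2,4,7,9}:  v_{1} + v_{2} + v_{4} + v_{7} + v_{9} = v_{3}  ⟹  sig = [5:1]
  {1,2,4,8,9}:  v_{1} + v_{2} + v_{4} + v_{8} + v_{9} = v_{0}  ⟹  sig = [5:1]

Hence PRS(X_Σ) =
    [2:1,1]
    [2:1,1]
    [2:1,1,1]
    [2:1,1,1]
    [2:1,1,1]
    [2:1,1,2,2]
    [2:1,1,2,2]
    [2:2]
    [2:2,2,3,3]
    [3:]
    [4:]
    [5:1]
    [5:1]
    [5:1]


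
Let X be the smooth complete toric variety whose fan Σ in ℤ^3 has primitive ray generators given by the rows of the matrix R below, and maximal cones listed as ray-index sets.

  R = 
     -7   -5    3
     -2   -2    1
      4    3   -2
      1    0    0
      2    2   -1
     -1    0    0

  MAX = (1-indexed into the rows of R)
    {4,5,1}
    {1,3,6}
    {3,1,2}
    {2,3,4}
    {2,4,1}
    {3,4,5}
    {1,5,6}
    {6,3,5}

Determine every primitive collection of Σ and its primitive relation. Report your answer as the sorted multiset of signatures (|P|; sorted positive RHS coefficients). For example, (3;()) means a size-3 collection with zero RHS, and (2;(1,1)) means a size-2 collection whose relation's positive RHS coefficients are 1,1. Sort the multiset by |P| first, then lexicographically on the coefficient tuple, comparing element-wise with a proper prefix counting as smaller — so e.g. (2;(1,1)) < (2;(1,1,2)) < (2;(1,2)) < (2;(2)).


Δ(Σ) — 6 vertices, 5 min non-faces:

  {2,5}:  v_{2} + v_{5} = 0 ; sig = (2;())
  {4,6}:  v_{4} + v_{6} = 0 ; sig = (2;())
  {2,6}:  v_{2} + v_{6} = v_{1} + v_{3} ; sig = (2;(1,1))
  {1,3,4}:  v_{1} + v_{3} + v_{4} = v_{2} ; sig = (3;(1))
  {1,3,5}:  v_{1} + v_{3} + v_{5} = v_{6} ; sig = (3;(1))

Signatures (|P|; sorted positive RHS coefficients), sorted:
    |P|=2: 3 collections, coeffs (), (), (1,1)
    |P|=3: 2 collections, coeffs (1), (1)


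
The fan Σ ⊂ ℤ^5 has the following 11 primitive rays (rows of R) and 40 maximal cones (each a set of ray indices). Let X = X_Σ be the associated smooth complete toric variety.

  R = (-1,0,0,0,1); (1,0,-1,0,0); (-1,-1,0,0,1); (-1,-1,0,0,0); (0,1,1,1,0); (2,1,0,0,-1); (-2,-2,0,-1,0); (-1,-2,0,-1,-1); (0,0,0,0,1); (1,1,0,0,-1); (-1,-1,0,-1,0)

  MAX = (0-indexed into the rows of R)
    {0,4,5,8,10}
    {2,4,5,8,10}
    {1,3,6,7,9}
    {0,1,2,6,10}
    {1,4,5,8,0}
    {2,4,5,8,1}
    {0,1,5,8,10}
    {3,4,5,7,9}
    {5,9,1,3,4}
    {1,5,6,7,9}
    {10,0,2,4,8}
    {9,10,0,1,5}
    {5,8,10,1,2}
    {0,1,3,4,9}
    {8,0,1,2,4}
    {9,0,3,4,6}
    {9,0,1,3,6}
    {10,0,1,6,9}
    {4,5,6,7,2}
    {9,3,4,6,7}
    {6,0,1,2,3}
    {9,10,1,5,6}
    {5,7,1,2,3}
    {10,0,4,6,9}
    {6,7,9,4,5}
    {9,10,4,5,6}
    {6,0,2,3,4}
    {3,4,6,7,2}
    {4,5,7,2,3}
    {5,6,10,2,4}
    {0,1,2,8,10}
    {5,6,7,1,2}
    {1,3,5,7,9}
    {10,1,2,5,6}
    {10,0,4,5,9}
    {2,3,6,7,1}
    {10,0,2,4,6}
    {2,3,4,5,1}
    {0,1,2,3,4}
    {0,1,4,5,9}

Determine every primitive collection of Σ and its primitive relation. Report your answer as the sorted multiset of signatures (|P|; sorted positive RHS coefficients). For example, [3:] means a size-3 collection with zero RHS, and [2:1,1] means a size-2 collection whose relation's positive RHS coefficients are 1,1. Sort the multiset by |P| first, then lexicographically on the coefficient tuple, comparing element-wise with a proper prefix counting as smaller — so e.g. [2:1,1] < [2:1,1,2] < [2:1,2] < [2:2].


Δ(Σ) — 11 vertices, 15 min non-faces:

  • {2,9}:  v_{2} + v_{9} = 0 — sig = [2:]
  • {0,7}:  v_{0} + v_{7} = v_{6} — sig = [2:1]
  • {3,8}:  v_{3} + v_{8} = v_{2} — sig = [2:1]
  • {3,10}:  v_{3} + v_{10} = v_{6} — sig = [2:1]
  • {6,8}:  v_{6} + v_{8} = v_{2} + v_{10} — sig = [2:1,1]
  • {8,9}:  v_{8} + v_{9} = v_{0} + v_{5} — sig = [2:1,1]
  • {7,8}:  v_{7} + v_{8} = v_{2} + v_{5} + v_{6} — sig = [2:1,1,1]
  • {7,10}:  v_{7} + v_{10} = v_{5} + 2·v_{6} — sig = [2:1,2]
  • {0,3,5}:  v_{0} + v_{3} + v_{5} = 0 — sig = [3:]
  • {1,4,10}:  v_{1} + v_{4} + v_{10} = 0 — sig = [3:]
  • {0,2,5}:  v_{0} + v_{2} + v_{5} = v_{8} — sig = [3:1]
  • {0,5,6}:  v_{0} + v_{5} + v_{6} = v_{10} — sig = [3:1]
  • {1,4,6}:  v_{1} + v_{4} + v_{6} = v_{3} — sig = [3:1]
  • {3,5,6}:  v_{3} + v_{5} + v_{6} = v_{7} — sig = [3:1]
  • {1,4,7}:  v_{1} + v_{4} + v_{7} = 2·v_{3} + v_{5} — sig = [3:1,2]

Signatures (|P|; sorted positive RHS coefficients), sorted:
[[2:], [2:1], [2:1], [2:1], [2:1,1], [2:1,1], [2:1,1,1], [2:1,2], [3:], [3:], [3:1], [3:1], [3:1], [3:1], [3:1,2]]


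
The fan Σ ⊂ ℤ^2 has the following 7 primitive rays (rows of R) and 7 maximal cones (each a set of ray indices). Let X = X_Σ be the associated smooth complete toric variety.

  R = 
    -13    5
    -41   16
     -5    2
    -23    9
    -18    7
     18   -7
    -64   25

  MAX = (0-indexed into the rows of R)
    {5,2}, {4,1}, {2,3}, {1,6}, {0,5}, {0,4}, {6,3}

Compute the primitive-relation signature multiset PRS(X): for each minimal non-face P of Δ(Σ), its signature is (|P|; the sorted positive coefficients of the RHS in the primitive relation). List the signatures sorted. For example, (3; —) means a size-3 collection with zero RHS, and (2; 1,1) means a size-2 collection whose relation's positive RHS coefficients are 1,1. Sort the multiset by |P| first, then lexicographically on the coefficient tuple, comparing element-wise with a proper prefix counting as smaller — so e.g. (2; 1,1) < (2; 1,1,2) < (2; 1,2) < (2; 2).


Σ has 14 primitive collections:

  • {4,5}:  v_{4} + v_{5} = 0 ; sig = (2; —)
  • {0,2}:  v_{0} + v_{2} = v_{4} ; sig = (2; 1)
  • {1,3}:  v_{1} + v_{3} = v_{6} ; sig = (2; 1)
  • {1,5}:  v_{1} + v_{5} = v_{3} ; sig = (2; 1)
  • {2,4}:  v_{2} + v_{4} = v_{3} ; sig = (2; 1)
  • {3,4}:  v_{3} + v_{4} = v_{1} ; sig = (2; 1)
  • {3,5}:  v_{3} + v_{5} = v_{2} ; sig = (2; 1)
  • {0,6}:  v_{0} + v_{6} = v_{1} + 2·v_{4} ; sig = (2; 1,2)
  • {0,3}:  v_{0} + v_{3} = 2·v_{4} ; sig = (2; 2)
  • {1,2}:  v_{1} + v_{2} = 2·v_{3} ; sig = (2; 2)
  • {4,6}:  v_{4} + v_{6} = 2·v_{1} ; sig = (2; 2)
  • {5,6}:  v_{5} + v_{6} = 2·v_{3} ; sig = (2; 2)
  • {0,1}:  v_{0} + v_{1} = 3·v_{4} ; sig = (2; 3)
  • {2,6}:  v_{2} + v_{6} = 3·v_{3} ; sig = (2; 3)

Hence PRS(X_Σ) =
    (2; —)
    (2; 1)
    (2; 1)
    (2; 1)
    (2; 1)
    (2; 1)
    (2; 1)
    (2; 1,2)
    (2; 2)
    (2; 2)
    (2; 2)
    (2; 2)
    (2; 3)
    (2; 3)


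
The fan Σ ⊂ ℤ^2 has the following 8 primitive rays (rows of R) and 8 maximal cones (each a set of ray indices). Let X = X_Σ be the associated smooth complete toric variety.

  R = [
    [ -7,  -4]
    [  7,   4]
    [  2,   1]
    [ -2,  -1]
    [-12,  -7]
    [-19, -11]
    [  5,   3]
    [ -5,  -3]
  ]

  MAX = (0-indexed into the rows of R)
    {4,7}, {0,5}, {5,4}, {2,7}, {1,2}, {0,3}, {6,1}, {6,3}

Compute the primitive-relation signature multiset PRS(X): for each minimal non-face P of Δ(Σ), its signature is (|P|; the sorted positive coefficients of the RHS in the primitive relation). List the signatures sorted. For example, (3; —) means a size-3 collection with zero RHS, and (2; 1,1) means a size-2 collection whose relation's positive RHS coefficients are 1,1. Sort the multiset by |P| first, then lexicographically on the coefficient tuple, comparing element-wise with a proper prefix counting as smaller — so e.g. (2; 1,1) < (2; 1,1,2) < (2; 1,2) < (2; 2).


The 20 primitive collections of Σ (r=8, n=2):

  P={0,1}:  v_{0} + v_{1} = 0  so sig = (2; —)
  P={2,3}:  v_{2} + v_{3} = 0  so sig = (2; —)
  P={6,7}:  v_{6} + v_{7} = 0  so sig = (2; —)
  P={0,2}:  v_{0} + v_{2} = v_{7}  so sig = (2; 1)
  P={0,4}:  v_{0} + v_{4} = v_{5}  so sig = (2; 1)
  P={0,6}:  v_{0} + v_{6} = v_{3}  so sig = (2; 1)
  P={0,7}:  v_{0} + v_{7} = v_{4}  so sig = (2; 1)
  P={1,3}:  v_{1} + v_{3} = v_{6}  so sig = (2; 1)
  P={1,4}:  v_{1} + v_{4} = v_{7}  so sig = (2; 1)
  P={1,5}:  v_{1} + v_{5} = v_{4}  so sig = (2; 1)
  P={1,7}:  v_{1} + v_{7} = v_{2}  so sig = (2; 1)
  P={2,6}:  v_{2} + v_{6} = v_{1}  so sig = (2; 1)
  P={3,7}:  v_{3} + v_{7} = v_{0}  so sig = (2; 1)
  P={4,6}:  v_{4} + v_{6} = v_{0}  so sig = (2; 1)
  P={2,5}:  v_{2} + v_{5} = v_{4} + v_{7}  so sig = (2; 1,1)
  P={2,4}:  v_{2} + v_{4} = 2·v_{7}  so sig = (2; 2)
  P={3,4}:  v_{3} + v_{4} = 2·v_{0}  so sig = (2; 2)
  P={5,6}:  v_{5} + v_{6} = 2·v_{0}  so sig = (2; 2)
  P={5,7}:  v_{5} + v_{7} = 2·v_{4}  so sig = (2; 2)
  P={3,5}:  v_{3} + v_{5} = 3·v_{0}  so sig = (2; 3)

Signatures (|P|; sorted positive RHS coefficients), sorted:
    |P|=2: 20 collections, coeffs (), (), (), (1), (1), (1), (1), (1), (1), (1), (1), (1), (1), (1), (1,1), (2), (2), (2), (2), (3)


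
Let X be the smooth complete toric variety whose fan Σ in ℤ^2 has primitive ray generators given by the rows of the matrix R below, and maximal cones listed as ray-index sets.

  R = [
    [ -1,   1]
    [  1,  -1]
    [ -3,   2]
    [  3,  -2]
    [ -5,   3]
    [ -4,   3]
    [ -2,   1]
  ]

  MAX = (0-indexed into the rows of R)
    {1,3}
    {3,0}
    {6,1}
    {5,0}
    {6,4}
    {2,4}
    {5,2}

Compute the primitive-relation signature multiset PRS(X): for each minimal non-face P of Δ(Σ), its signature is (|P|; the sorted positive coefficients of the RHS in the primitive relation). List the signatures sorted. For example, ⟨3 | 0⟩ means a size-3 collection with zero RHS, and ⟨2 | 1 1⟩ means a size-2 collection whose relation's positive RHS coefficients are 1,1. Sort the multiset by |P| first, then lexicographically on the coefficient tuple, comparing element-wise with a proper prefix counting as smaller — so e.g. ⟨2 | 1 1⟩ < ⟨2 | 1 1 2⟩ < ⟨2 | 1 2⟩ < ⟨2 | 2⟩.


Δ(Σ) — 7 vertices, 14 min non-faces:

  • {0,1}:  v_{0} + v_{1} = 0  so sig = ⟨2 | 0⟩
  • {2,3}:  v_{2} + v_{3} = 0  so sig = ⟨2 | 0⟩
  • {0,2}:  v_{0} + v_{2} = v_{5}  so sig = ⟨2 | 1⟩
  • {0,6}:  v_{0} + v_{6} = v_{2}  so sig = ⟨2 | 1⟩
  • {1,2}:  v_{1} + v_{2} = v_{6}  so sig = ⟨2 | 1⟩
  • {1,5}:  v_{1} + v_{5} = v_{2}  so sig = ⟨2 | 1⟩
  • {2,6}:  v_{2} + v_{6} = v_{4}  so sig = ⟨2 | 1⟩
  • {3,4}:  v_{3} + v_{4} = v_{6}  so sig = ⟨2 | 1⟩
  • {3,5}:  v_{3} + v_{5} = v_{0}  so sig = ⟨2 | 1⟩
  • {3,6}:  v_{3} + v_{6} = v_{1}  so sig = ⟨2 | 1⟩
  • {0,4}:  v_{0} + v_{4} = 2·v_{2}  so sig = ⟨2 | 2⟩
  • {1,4}:  v_{1} + v_{4} = 2·v_{6}  so sig = ⟨2 | 2⟩
  • {5,6}:  v_{5} + v_{6} = 2·v_{2}  so sig = ⟨2 | 2⟩
  • {4,5}:  v_{4} + v_{5} = 3·v_{2}  so sig = ⟨2 | 3⟩

so the primitive-relation signature multiset is
{ ⟨2 | 0⟩ ×2,  ⟨2 | 1⟩ ×8,  ⟨2 | 2⟩ ×3,  ⟨2 | 3⟩ }


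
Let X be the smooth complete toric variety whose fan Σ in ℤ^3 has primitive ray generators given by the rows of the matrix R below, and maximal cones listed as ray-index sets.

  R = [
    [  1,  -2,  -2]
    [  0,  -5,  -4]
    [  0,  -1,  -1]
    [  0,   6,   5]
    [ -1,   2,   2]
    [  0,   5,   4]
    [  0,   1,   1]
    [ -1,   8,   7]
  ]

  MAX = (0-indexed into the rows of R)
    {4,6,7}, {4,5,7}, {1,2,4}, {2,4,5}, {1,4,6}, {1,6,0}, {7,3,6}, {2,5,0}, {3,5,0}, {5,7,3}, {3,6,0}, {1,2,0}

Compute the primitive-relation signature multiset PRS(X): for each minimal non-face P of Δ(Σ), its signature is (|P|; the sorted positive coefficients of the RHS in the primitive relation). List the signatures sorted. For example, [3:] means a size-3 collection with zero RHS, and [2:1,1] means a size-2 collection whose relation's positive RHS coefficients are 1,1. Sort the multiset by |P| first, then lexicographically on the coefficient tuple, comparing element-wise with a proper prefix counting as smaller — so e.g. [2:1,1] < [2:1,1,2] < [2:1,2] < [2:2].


10 minimal non-faces of Δ(Σ) (on 8 rays):

  {0,4}:  v_{0} + v_{4} = 0  ⇒ sig = [2:]
  {1,5}:  v_{1} + v_{5} = 0  ⇒ sig = [2:]
  {2,6}:  v_{2} + v_{6} = 0  ⇒ sig = [2:]
  {0,7}:  v_{0} + v_{7} = v_{3}  ⇒ sig = [2:1]
  {1,3}:  v_{1} + v_{3} = v_{6}  ⇒ sig = [2:1]
  {2,3}:  v_{2} + v_{3} = v_{5}  ⇒ sig = [2:1]
  {3,4}:  v_{3} + v_{4} = v_{7}  ⇒ sig = [2:1]
  {5,6}:  v_{5} + v_{6} = v_{3}  ⇒ sig = [2:1]
  {1,7}:  v_{1} + v_{7} = v_{4} + v_{6}  ⇒ sig = [2:1,1]
  {2,7}:  v_{2} + v_{7} = v_{4} + v_{5}  ⇒ sig = [2:1,1]

Signatures (|P|; sorted positive RHS coefficients), sorted:
[[2:], [2:], [2:], [2:1], [2:1], [2:1], [2:1], [2:1], [2:1,1], [2:1,1]]
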